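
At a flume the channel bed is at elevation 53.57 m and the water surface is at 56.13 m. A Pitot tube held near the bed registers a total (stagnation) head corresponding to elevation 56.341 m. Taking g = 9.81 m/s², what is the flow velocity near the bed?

v ≈ 2.03 m/s

Near the bed, under hydrostatic conditions, the piezometric head (z + ψ) equals the free-surface elevation, 56.13 m.
Velocity head = total − piezometric = 56.341 − 56.13 = 0.211 m.
v = √(2g·h_v) = √(2 × 9.81 × 0.211) = 2.03 m/s.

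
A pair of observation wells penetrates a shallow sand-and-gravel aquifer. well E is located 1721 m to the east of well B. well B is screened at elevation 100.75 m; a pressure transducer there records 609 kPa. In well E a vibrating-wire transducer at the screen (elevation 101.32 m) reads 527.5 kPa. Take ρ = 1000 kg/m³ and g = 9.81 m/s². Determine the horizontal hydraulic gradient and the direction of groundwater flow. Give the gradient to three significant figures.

i ≈ 0.00450; groundwater flows toward the east

Pressure head at well B: ψ = P/(ρg) = 609×1000 / (1000 × 9.81) = 62.08 m.
Total head at well B: h = z + ψ = 100.75 + 62.08 = 162.83 m.
Pressure head at well E: ψ = P/(ρg) = 527.5×1000 / (1000 × 9.81) = 53.77 m.
Total head at well E: h = z + ψ = 101.32 + 53.77 = 155.09 m.
Head difference: h(well B) − h(well E) = 162.83 − 155.09 = 7.74 m.
Hydraulic gradient: i = |Δh| / L = 7.74 / 1721 = 0.00450.
Flow is from higher to lower head: from well B toward well E, i.e. toward the east.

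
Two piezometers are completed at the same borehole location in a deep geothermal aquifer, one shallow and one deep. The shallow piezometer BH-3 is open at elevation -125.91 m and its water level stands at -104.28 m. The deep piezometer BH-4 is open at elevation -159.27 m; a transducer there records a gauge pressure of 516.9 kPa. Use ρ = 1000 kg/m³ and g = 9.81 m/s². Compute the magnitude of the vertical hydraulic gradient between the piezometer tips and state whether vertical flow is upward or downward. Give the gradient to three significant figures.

Total head at BH-3: h = -104.28 m (water level in the standpipe).
Pressure head at BH-4: ψ = P/(ρg) = 516.9×1000 / (1000 × 9.81) = 52.69 m.
Total head at BH-4: h = z + ψ = -159.27 + 52.69 = -106.58 m.
Δh = h(BH-3) − h(BH-4) = -104.28 − (-106.58) = 2.30 m.
Vertical separation Δz = -125.91 − (-159.27) = 33.36 m.
|i_v| = |Δh| / Δz = 2.30 / 33.36 = 0.0689.
Head is higher in the shallow piezometer, so vertical flow is downward (recharge condition).

|i_v| ≈ 0.0689; vertical flow is downward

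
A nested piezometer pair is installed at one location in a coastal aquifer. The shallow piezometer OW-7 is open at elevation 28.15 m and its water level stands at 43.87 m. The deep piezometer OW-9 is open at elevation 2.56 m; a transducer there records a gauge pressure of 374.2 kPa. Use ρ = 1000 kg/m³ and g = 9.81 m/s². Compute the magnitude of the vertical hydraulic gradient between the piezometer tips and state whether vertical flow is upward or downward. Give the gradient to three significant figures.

|i_v| ≈ 0.124; vertical flow is downward

Total head at OW-7: h = 43.87 m (water level in the standpipe).
Pressure head at OW-9: ψ = P/(ρg) = 374.2×1000 / (1000 × 9.81) = 38.14 m.
Total head at OW-9: h = z + ψ = 2.56 + 38.14 = 40.70 m.
Δh = h(OW-7) − h(OW-9) = 43.87 − 40.70 = 3.17 m.
Vertical separation Δz = 28.15 − 2.56 = 25.59 m.
|i_v| = |Δh| / Δz = 3.17 / 25.59 = 0.124.
Head is higher in the shallow piezometer, so vertical flow is downward (recharge condition).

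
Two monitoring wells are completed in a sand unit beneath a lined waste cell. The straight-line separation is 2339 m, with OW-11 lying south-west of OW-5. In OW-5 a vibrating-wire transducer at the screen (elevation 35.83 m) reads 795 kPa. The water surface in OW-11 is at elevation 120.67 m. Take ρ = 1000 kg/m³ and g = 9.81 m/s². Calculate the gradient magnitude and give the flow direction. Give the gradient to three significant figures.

Pressure head at OW-5: ψ = P/(ρg) = 795×1000 / (1000 × 9.81) = 81.04 m.
Total head at OW-5: h = z + ψ = 35.83 + 81.04 = 116.87 m.
Total head at OW-11: h = 120.67 m (water level in the piezometer is the total head).
Head difference: h(OW-5) − h(OW-11) = 116.87 − 120.67 = -3.80 m.
Hydraulic gradient: i = |Δh| / L = 3.80 / 2339 = 0.00162.
Flow is from higher to lower head: from OW-11 toward OW-5, i.e. toward the north-east.

i ≈ 0.00162; groundwater flows toward the north-east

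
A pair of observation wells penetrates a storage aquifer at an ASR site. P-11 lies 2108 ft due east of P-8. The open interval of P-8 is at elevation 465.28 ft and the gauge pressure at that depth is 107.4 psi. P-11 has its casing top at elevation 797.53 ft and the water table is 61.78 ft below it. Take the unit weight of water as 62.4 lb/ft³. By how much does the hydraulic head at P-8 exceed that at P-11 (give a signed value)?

Δh ≈ -22.62 ft

Pressure head at P-8: ψ = 144·P/γ = 144 × 107.4 / 62.4 = 247.85 ft.
Total head at P-8: h = z + ψ = 465.28 + 247.85 = 713.13 ft.
Total head at P-11: h = 797.53 − 61.78 = 735.75 ft.
Head difference: h(P-8) − h(P-11) = 713.13 − 735.75 = -22.62 ft.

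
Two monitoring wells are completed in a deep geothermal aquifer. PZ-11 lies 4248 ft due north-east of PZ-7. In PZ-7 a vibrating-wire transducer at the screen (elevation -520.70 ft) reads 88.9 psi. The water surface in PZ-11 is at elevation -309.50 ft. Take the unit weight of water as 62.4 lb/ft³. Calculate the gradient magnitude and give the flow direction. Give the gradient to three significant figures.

Pressure head at PZ-7: ψ = 144·P/γ = 144 × 88.9 / 62.4 = 205.15 ft.
Total head at PZ-7: h = z + ψ = -520.70 + 205.15 = -315.55 ft.
Total head at PZ-11: h = -309.50 ft (water level in the piezometer is the total head).
Head difference: h(PZ-7) − h(PZ-11) = -315.55 − (-309.50) = -6.05 ft.
Hydraulic gradient: i = |Δh| / L = 6.05 / 4248 = 0.00142.
Flow is from higher to lower head: from PZ-11 toward PZ-7, i.e. toward the south-west.

i ≈ 0.00142; groundwater flows toward the south-west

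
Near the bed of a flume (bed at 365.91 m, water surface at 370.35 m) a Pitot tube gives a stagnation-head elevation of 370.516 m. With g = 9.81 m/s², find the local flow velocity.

Near the bed, under hydrostatic conditions, the piezometric head (z + ψ) equals the free-surface elevation, 370.35 m.
Velocity head = total − piezometric = 370.516 − 370.35 = 0.166 m.
v = √(2g·h_v) = √(2 × 9.81 × 0.166) = 1.80 m/s.

v ≈ 1.80 m/s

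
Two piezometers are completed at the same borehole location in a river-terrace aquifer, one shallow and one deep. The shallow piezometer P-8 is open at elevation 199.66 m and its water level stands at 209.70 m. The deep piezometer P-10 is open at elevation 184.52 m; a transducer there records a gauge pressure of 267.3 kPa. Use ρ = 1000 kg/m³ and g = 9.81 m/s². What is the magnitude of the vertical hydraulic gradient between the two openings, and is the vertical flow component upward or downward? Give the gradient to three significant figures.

Total head at P-8: h = 209.70 m (water level in the standpipe).
Pressure head at P-10: ψ = P/(ρg) = 267.3×1000 / (1000 × 9.81) = 27.25 m.
Total head at P-10: h = z + ψ = 184.52 + 27.25 = 211.77 m.
Δh = h(P-8) − h(P-10) = 209.70 − 211.77 = -2.07 m.
Vertical separation Δz = 199.66 − 184.52 = 15.14 m.
|i_v| = |Δh| / Δz = 2.07 / 15.14 = 0.137.
Head is higher in the deep piezometer, so vertical flow is upward (discharge condition).

|i_v| ≈ 0.137; vertical flow is upward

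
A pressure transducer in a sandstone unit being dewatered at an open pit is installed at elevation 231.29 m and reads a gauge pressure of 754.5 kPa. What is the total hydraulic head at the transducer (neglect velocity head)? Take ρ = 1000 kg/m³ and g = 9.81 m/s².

h ≈ 308.20 m

ψ = P/(ρg) = 754.5×1000 / (1000 × 9.81) = 76.91 m.
h = z + ψ = 231.29 + 76.91 = 308.20 m.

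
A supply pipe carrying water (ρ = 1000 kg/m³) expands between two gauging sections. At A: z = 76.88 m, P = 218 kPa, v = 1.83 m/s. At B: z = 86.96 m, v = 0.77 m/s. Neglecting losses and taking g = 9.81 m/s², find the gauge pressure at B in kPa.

Pressure head at A: ψ₁ = P₁/(ρg) = 218×1000 / (1000 × 9.81) = 22.22 m.
Velocity heads: v₁²/2g = 1.83²/19.62 = 0.171 m; v₂²/2g = 0.77²/19.62 = 0.030 m.
Total head H = z₁ + ψ₁ + v₁²/2g = 76.88 + 22.22 + 0.171 = 99.27 m.
ψ₂ = H − z₂ − v₂²/2g = 99.27 − 86.96 − 0.030 = 12.28 m.
P₂ = ρgψ₂ = 1000 × 9.81 × 12.28 ≈ 120 kPa.

P₂ ≈ 120 kPa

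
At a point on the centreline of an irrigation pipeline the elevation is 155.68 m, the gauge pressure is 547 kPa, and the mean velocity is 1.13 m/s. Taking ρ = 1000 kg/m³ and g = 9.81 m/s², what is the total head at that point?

h ≈ 211.50 m

Pressure head ψ = P/(ρg) = 547×1000 / (1000 × 9.81) = 55.76 m.
Velocity head = v²/(2g) = 1.13² / (2 × 9.81) = 0.065 m.
h = z + ψ + v²/(2g) = 155.68 + 55.76 + 0.065 = 211.50 m.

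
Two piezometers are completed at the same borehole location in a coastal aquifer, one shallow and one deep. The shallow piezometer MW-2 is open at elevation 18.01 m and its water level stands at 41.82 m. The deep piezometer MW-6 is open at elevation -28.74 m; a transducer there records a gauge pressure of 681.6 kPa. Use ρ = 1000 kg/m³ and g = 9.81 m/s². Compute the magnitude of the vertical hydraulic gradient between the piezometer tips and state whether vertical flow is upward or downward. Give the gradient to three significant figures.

Total head at MW-2: h = 41.82 m (water level in the standpipe).
Pressure head at MW-6: ψ = P/(ρg) = 681.6×1000 / (1000 × 9.81) = 69.48 m.
Total head at MW-6: h = z + ψ = -28.74 + 69.48 = 40.74 m.
Δh = h(MW-2) − h(MW-6) = 41.82 − 40.74 = 1.08 m.
Vertical separation Δz = 18.01 − (-28.74) = 46.75 m.
|i_v| = |Δh| / Δz = 1.08 / 46.75 = 0.0231.
Head is higher in the shallow piezometer, so vertical flow is downward (recharge condition).

|i_v| ≈ 0.0231; vertical flow is downward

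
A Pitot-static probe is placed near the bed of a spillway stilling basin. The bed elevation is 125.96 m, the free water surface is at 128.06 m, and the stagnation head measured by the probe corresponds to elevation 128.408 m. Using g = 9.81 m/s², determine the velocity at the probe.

v ≈ 2.61 m/s

Near the bed, under hydrostatic conditions, the piezometric head (z + ψ) equals the free-surface elevation, 128.06 m.
Velocity head = total − piezometric = 128.408 − 128.06 = 0.348 m.
v = √(2g·h_v) = √(2 × 9.81 × 0.348) = 2.61 m/s.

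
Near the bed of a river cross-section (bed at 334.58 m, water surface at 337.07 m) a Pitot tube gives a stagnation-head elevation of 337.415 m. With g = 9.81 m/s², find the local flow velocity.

Near the bed, under hydrostatic conditions, the piezometric head (z + ψ) equals the free-surface elevation, 337.07 m.
Velocity head = total − piezometric = 337.415 − 337.07 = 0.345 m.
v = √(2g·h_v) = √(2 × 9.81 × 0.345) = 2.60 m/s.

v ≈ 2.60 m/s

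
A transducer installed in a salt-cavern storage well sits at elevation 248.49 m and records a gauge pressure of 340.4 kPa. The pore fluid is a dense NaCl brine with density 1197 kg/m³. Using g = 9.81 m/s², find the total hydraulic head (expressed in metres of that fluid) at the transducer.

ψ = P/(ρg) = 340.4×1000 / (1197 × 9.81) = 28.99 m.
h = z + ψ = 248.49 + 28.99 = 277.48 m.

h ≈ 277.48 m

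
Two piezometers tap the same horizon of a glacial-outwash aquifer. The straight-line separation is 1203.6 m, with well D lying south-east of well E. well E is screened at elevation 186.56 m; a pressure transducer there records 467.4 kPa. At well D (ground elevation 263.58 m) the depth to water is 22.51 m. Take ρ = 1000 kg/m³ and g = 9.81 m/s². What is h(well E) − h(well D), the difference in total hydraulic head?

Δh ≈ -6.86 m

Pressure head at well E: ψ = P/(ρg) = 467.4×1000 / (1000 × 9.81) = 47.65 m.
Total head at well E: h = z + ψ = 186.56 + 47.65 = 234.21 m.
Total head at well D: h = 263.58 − 22.51 = 241.07 m.
Head difference: h(well E) − h(well D) = 234.21 − 241.07 = -6.86 m.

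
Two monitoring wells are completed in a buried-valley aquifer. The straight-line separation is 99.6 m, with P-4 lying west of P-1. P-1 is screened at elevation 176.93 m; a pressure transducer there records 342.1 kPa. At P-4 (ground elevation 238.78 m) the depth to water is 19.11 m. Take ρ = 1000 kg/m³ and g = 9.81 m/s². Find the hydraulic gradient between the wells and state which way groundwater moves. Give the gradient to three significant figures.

i ≈ 0.0790; groundwater flows toward the east

Pressure head at P-1: ψ = P/(ρg) = 342.1×1000 / (1000 × 9.81) = 34.87 m.
Total head at P-1: h = z + ψ = 176.93 + 34.87 = 211.80 m.
Total head at P-4: h = 238.78 − 19.11 = 219.67 m.
Head difference: h(P-1) − h(P-4) = 211.80 − 219.67 = -7.87 m.
Hydraulic gradient: i = |Δh| / L = 7.87 / 99.6 = 0.0790.
Flow is from higher to lower head: from P-4 toward P-1, i.e. toward the east.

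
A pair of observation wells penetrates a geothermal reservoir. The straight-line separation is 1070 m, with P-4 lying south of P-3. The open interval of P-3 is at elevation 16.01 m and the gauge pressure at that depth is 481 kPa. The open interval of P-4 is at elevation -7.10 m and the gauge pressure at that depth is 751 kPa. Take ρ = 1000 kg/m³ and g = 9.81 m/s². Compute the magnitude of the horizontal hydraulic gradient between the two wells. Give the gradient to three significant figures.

i ≈ 0.00412

Pressure head at P-3: ψ = P/(ρg) = 481×1000 / (1000 × 9.81) = 49.03 m.
Total head at P-3: h = z + ψ = 16.01 + 49.03 = 65.04 m.
Pressure head at P-4: ψ = P/(ρg) = 751×1000 / (1000 × 9.81) = 76.55 m.
Total head at P-4: h = z + ψ = -7.10 + 76.55 = 69.45 m.
Head difference: h(P-3) − h(P-4) = 65.04 − 69.45 = -4.41 m.
Hydraulic gradient: i = |Δh| / L = 4.41 / 1070 = 0.00412.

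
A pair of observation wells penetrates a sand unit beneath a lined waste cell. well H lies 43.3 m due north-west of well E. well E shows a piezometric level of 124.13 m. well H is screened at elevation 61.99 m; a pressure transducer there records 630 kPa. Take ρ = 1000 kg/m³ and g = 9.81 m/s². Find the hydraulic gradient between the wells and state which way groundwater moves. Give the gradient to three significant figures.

Total head at well E: h = 124.13 m (water level in the piezometer is the total head).
Pressure head at well H: ψ = P/(ρg) = 630×1000 / (1000 × 9.81) = 64.22 m.
Total head at well H: h = z + ψ = 61.99 + 64.22 = 126.21 m.
Head difference: h(well E) − h(well H) = 124.13 − 126.21 = -2.08 m.
Hydraulic gradient: i = |Δh| / L = 2.08 / 43.3 = 0.0480.
Flow is from higher to lower head: from well H toward well E, i.e. toward the south-east.

i ≈ 0.0480; groundwater flows toward the south-east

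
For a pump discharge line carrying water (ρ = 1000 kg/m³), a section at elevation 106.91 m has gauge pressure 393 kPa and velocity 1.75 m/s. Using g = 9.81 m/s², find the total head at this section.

h ≈ 147.13 m

Pressure head ψ = P/(ρg) = 393×1000 / (1000 × 9.81) = 40.06 m.
Velocity head = v²/(2g) = 1.75² / (2 × 9.81) = 0.156 m.
h = z + ψ + v²/(2g) = 106.91 + 40.06 + 0.156 = 147.13 m.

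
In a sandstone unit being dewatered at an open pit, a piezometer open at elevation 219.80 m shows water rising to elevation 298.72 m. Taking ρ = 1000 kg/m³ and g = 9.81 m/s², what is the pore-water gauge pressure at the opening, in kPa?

Pressure head ψ = h − z = 298.72 − 219.80 = 78.92 m.
P = ρgψ = 1000 × 9.81 × 78.92 = 774205 Pa ≈ 774 kPa.

P ≈ 774 kPa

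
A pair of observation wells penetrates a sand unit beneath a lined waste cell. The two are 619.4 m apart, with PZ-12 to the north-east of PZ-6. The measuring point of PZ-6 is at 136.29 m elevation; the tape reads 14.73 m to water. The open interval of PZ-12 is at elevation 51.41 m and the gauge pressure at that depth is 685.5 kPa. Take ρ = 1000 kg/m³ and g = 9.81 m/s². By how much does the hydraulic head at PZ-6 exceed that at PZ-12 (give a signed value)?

Δh ≈ 0.27 m

Total head at PZ-6: h = 136.29 − 14.73 = 121.56 m.
Pressure head at PZ-12: ψ = P/(ρg) = 685.5×1000 / (1000 × 9.81) = 69.88 m.
Total head at PZ-12: h = z + ψ = 51.41 + 69.88 = 121.29 m.
Head difference: h(PZ-6) − h(PZ-12) = 121.56 − 121.29 = 0.27 m.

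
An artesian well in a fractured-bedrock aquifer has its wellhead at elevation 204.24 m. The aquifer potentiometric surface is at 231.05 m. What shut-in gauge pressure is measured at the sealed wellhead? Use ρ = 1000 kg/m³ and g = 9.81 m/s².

P ≈ 263 kPa

Head above the cap: Δh = 231.05 − 204.24 = 26.81 m.
P = ρgΔh = 1000 × 9.81 × 26.81 = 263006 Pa ≈ 263 kPa.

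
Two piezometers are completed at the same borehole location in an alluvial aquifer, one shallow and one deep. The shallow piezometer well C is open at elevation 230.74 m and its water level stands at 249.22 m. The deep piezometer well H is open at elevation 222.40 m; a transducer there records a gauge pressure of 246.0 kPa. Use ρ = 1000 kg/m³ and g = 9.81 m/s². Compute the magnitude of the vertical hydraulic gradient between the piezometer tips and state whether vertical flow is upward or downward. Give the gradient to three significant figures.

Total head at well C: h = 249.22 m (water level in the standpipe).
Pressure head at well H: ψ = P/(ρg) = 246.0×1000 / (1000 × 9.81) = 25.08 m.
Total head at well H: h = z + ψ = 222.40 + 25.08 = 247.48 m.
Δh = h(well C) − h(well H) = 249.22 − 247.48 = 1.74 m.
Vertical separation Δz = 230.74 − 222.40 = 8.34 m.
|i_v| = |Δh| / Δz = 1.74 / 8.34 = 0.209.
Head is higher in the shallow piezometer, so vertical flow is downward (recharge condition).

|i_v| ≈ 0.209; vertical flow is downward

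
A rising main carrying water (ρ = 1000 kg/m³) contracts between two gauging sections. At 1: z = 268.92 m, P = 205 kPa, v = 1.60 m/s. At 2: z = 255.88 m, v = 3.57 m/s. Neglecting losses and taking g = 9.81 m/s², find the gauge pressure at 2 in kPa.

Pressure head at 1: ψ₁ = P₁/(ρg) = 205×1000 / (1000 × 9.81) = 20.90 m.
Velocity heads: v₁²/2g = 1.60²/19.62 = 0.130 m; v₂²/2g = 3.57²/19.62 = 0.650 m.
Total head H = z₁ + ψ₁ + v₁²/2g = 268.92 + 20.90 + 0.130 = 289.95 m.
ψ₂ = H − z₂ − v₂²/2g = 289.95 − 255.88 − 0.650 = 33.42 m.
P₂ = ρgψ₂ = 1000 × 9.81 × 33.42 ≈ 328 kPa.

P₂ ≈ 328 kPa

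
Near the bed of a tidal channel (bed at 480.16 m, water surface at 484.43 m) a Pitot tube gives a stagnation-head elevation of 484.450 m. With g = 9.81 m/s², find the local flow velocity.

Near the bed, under hydrostatic conditions, the piezometric head (z + ψ) equals the free-surface elevation, 484.43 m.
Velocity head = total − piezometric = 484.450 − 484.43 = 0.020 m.
v = √(2g·h_v) = √(2 × 9.81 × 0.020) = 0.626 m/s.

v ≈ 0.626 m/s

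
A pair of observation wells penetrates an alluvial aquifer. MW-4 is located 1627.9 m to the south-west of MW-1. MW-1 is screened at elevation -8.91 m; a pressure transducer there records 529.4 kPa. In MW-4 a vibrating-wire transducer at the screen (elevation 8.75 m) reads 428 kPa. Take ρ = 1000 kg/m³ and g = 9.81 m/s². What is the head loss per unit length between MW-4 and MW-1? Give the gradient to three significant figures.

Pressure head at MW-1: ψ = P/(ρg) = 529.4×1000 / (1000 × 9.81) = 53.97 m.
Total head at MW-1: h = z + ψ = -8.91 + 53.97 = 45.06 m.
Pressure head at MW-4: ψ = P/(ρg) = 428×1000 / (1000 × 9.81) = 43.63 m.
Total head at MW-4: h = z + ψ = 8.75 + 43.63 = 52.38 m.
Head difference: h(MW-1) − h(MW-4) = 45.06 − 52.38 = -7.32 m.
Hydraulic gradient: i = |Δh| / L = 7.32 / 1627.9 = 0.00450.

i ≈ 0.00450 m/m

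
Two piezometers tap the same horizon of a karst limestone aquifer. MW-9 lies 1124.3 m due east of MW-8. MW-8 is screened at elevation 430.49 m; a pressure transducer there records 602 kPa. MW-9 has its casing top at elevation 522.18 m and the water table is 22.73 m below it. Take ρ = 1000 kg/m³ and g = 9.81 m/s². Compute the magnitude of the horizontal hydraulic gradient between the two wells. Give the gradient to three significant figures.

i ≈ 0.00675

Pressure head at MW-8: ψ = P/(ρg) = 602×1000 / (1000 × 9.81) = 61.37 m.
Total head at MW-8: h = z + ψ = 430.49 + 61.37 = 491.86 m.
Total head at MW-9: h = 522.18 − 22.73 = 499.45 m.
Head difference: h(MW-8) − h(MW-9) = 491.86 − 499.45 = -7.59 m.
Hydraulic gradient: i = |Δh| / L = 7.59 / 1124.3 = 0.00675.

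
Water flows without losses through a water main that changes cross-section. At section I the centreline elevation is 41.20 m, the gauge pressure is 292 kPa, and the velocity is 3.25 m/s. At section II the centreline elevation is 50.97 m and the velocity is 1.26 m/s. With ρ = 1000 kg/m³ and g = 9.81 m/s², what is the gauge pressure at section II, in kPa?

P₂ ≈ 201 kPa

Pressure head at I: ψ₁ = P₁/(ρg) = 292×1000 / (1000 × 9.81) = 29.77 m.
Velocity heads: v₁²/2g = 3.25²/19.62 = 0.538 m; v₂²/2g = 1.26²/19.62 = 0.081 m.
Total head H = z₁ + ψ₁ + v₁²/2g = 41.20 + 29.77 + 0.538 = 71.51 m.
ψ₂ = H − z₂ − v₂²/2g = 71.51 − 50.97 − 0.081 = 20.46 m.
P₂ = ρgψ₂ = 1000 × 9.81 × 20.46 ≈ 201 kPa.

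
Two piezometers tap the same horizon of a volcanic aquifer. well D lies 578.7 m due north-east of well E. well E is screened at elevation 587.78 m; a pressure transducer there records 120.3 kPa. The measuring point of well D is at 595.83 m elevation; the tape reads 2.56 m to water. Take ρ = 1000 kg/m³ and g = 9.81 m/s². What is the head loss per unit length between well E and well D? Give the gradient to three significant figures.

i ≈ 0.0117 m/m

Pressure head at well E: ψ = P/(ρg) = 120.3×1000 / (1000 × 9.81) = 12.26 m.
Total head at well E: h = z + ψ = 587.78 + 12.26 = 600.04 m.
Total head at well D: h = 595.83 − 2.56 = 593.27 m.
Head difference: h(well E) − h(well D) = 600.04 − 593.27 = 6.77 m.
Hydraulic gradient: i = |Δh| / L = 6.77 / 578.7 = 0.0117.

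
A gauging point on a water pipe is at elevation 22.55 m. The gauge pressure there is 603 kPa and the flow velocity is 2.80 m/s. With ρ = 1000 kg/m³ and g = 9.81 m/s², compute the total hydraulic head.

h ≈ 84.42 m

Pressure head ψ = P/(ρg) = 603×1000 / (1000 × 9.81) = 61.47 m.
Velocity head = v²/(2g) = 2.80² / (2 × 9.81) = 0.400 m.
h = z + ψ + v²/(2g) = 22.55 + 61.47 + 0.400 = 84.42 m.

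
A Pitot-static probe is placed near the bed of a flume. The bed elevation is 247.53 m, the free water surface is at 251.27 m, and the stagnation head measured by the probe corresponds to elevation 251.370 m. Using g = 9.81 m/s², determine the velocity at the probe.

Near the bed, under hydrostatic conditions, the piezometric head (z + ψ) equals the free-surface elevation, 251.27 m.
Velocity head = total − piezometric = 251.370 − 251.27 = 0.100 m.
v = √(2g·h_v) = √(2 × 9.81 × 0.100) = 1.40 m/s.

v ≈ 1.40 m/s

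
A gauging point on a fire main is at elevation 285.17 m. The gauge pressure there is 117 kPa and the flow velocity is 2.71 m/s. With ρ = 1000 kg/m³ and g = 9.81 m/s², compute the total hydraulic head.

Pressure head ψ = P/(ρg) = 117×1000 / (1000 × 9.81) = 11.93 m.
Velocity head = v²/(2g) = 2.71² / (2 × 9.81) = 0.374 m.
h = z + ψ + v²/(2g) = 285.17 + 11.93 + 0.374 = 297.47 m.

h ≈ 297.47 m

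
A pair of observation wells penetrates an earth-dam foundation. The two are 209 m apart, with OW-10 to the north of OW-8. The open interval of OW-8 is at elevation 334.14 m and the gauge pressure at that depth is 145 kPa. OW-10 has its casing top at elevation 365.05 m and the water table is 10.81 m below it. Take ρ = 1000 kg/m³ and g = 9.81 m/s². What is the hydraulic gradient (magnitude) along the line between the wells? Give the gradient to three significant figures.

Pressure head at OW-8: ψ = P/(ρg) = 145×1000 / (1000 × 9.81) = 14.78 m.
Total head at OW-8: h = z + ψ = 334.14 + 14.78 = 348.92 m.
Total head at OW-10: h = 365.05 − 10.81 = 354.24 m.
Head difference: h(OW-8) − h(OW-10) = 348.92 − 354.24 = -5.32 m.
Hydraulic gradient: i = |Δh| / L = 5.32 / 209 = 0.0255.

i ≈ 0.0255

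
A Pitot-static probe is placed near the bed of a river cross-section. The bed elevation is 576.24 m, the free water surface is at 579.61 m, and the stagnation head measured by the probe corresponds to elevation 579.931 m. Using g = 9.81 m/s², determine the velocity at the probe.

Near the bed, under hydrostatic conditions, the piezometric head (z + ψ) equals the free-surface elevation, 579.61 m.
Velocity head = total − piezometric = 579.931 − 579.61 = 0.321 m.
v = √(2g·h_v) = √(2 × 9.81 × 0.321) = 2.51 m/s.

v ≈ 2.51 m/s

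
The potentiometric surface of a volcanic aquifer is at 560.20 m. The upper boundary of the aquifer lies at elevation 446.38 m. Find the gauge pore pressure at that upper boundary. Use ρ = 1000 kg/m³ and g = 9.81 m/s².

P ≈ 1120 kPa

Pressure head at the aquifer top: ψ = h − z = 560.20 − 446.38 = 113.82 m.
P = ρgψ = 1000 × 9.81 × 113.82 = 1116574 Pa ≈ 1120 kPa.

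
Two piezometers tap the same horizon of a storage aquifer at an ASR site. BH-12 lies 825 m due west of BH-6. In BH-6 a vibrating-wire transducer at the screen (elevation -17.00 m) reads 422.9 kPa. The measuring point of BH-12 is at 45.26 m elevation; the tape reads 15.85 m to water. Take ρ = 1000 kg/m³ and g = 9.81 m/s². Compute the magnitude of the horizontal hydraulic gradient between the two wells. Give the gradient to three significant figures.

i ≈ 0.00400

Pressure head at BH-6: ψ = P/(ρg) = 422.9×1000 / (1000 × 9.81) = 43.11 m.
Total head at BH-6: h = z + ψ = -17.00 + 43.11 = 26.11 m.
Total head at BH-12: h = 45.26 − 15.85 = 29.41 m.
Head difference: h(BH-6) − h(BH-12) = 26.11 − 29.41 = -3.30 m.
Hydraulic gradient: i = |Δh| / L = 3.30 / 825 = 0.00400.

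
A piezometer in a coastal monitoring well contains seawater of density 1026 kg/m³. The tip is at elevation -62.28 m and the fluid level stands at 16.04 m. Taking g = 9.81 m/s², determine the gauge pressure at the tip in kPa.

Pressure head ψ = h − z = 16.04 − (-62.28) = 78.32 m.
P = ρgψ = 1026 × 9.81 × 78.32 = 788295 Pa ≈ 788 kPa.

P ≈ 788 kPa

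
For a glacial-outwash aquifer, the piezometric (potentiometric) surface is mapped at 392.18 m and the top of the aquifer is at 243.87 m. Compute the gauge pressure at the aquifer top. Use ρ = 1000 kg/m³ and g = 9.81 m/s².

P ≈ 1450 kPa

Pressure head at the aquifer top: ψ = h − z = 392.18 − 243.87 = 148.31 m.
P = ρgψ = 1000 × 9.81 × 148.31 = 1454921 Pa ≈ 1450 kPa.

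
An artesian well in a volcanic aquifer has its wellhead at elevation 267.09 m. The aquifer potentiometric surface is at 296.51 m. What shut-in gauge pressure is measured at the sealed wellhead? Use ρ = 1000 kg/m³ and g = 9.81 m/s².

P ≈ 289 kPa

Head above the cap: Δh = 296.51 − 267.09 = 29.42 m.
P = ρgΔh = 1000 × 9.81 × 29.42 = 288610 Pa ≈ 289 kPa.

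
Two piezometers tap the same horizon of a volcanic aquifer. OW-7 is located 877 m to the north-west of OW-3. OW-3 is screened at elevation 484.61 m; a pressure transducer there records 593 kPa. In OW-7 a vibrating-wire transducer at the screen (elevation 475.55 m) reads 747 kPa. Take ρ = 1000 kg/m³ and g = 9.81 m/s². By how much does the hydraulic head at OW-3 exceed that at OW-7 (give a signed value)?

Δh ≈ -6.64 m

Pressure head at OW-3: ψ = P/(ρg) = 593×1000 / (1000 × 9.81) = 60.45 m.
Total head at OW-3: h = z + ψ = 484.61 + 60.45 = 545.06 m.
Pressure head at OW-7: ψ = P/(ρg) = 747×1000 / (1000 × 9.81) = 76.15 m.
Total head at OW-7: h = z + ψ = 475.55 + 76.15 = 551.70 m.
Head difference: h(OW-3) − h(OW-7) = 545.06 − 551.70 = -6.64 m.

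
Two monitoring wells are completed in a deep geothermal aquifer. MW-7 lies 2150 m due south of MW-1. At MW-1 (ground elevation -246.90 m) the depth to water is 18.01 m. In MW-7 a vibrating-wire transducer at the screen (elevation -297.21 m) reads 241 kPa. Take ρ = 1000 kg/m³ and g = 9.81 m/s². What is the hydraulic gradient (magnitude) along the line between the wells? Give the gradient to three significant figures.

i ≈ 0.00360

Total head at MW-1: h = -246.90 − 18.01 = -264.91 m.
Pressure head at MW-7: ψ = P/(ρg) = 241×1000 / (1000 × 9.81) = 24.57 m.
Total head at MW-7: h = z + ψ = -297.21 + 24.57 = -272.64 m.
Head difference: h(MW-1) − h(MW-7) = -264.91 − (-272.64) = 7.73 m.
Hydraulic gradient: i = |Δh| / L = 7.73 / 2150 = 0.00360.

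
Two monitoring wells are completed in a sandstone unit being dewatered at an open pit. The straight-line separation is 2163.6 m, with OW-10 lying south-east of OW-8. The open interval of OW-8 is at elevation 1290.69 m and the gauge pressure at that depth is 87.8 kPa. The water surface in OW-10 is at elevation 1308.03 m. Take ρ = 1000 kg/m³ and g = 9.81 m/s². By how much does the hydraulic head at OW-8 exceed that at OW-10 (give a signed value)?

Δh ≈ -8.39 m

Pressure head at OW-8: ψ = P/(ρg) = 87.8×1000 / (1000 × 9.81) = 8.95 m.
Total head at OW-8: h = z + ψ = 1290.69 + 8.95 = 1299.64 m.
Total head at OW-10: h = 1308.03 m (water level in the piezometer is the total head).
Head difference: h(OW-8) − h(OW-10) = 1299.64 − 1308.03 = -8.39 m.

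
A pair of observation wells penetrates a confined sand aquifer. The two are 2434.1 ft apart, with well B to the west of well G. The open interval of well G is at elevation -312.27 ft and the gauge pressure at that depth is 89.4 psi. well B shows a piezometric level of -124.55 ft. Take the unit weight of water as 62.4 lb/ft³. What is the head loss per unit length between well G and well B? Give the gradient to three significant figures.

Pressure head at well G: ψ = 144·P/γ = 144 × 89.4 / 62.4 = 206.31 ft.
Total head at well G: h = z + ψ = -312.27 + 206.31 = -105.96 ft.
Total head at well B: h = -124.55 ft (water level in the piezometer is the total head).
Head difference: h(well G) − h(well B) = -105.96 − (-124.55) = 18.59 ft.
Hydraulic gradient: i = |Δh| / L = 18.59 / 2434.1 = 0.00764.

i ≈ 0.00764 ft/ft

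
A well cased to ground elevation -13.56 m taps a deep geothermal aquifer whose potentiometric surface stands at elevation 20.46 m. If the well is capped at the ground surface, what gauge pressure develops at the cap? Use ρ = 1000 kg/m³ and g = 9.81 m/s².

P ≈ 334 kPa

Head above the cap: Δh = 20.46 − (-13.56) = 34.02 m.
P = ρgΔh = 1000 × 9.81 × 34.02 = 333736 Pa ≈ 334 kPa.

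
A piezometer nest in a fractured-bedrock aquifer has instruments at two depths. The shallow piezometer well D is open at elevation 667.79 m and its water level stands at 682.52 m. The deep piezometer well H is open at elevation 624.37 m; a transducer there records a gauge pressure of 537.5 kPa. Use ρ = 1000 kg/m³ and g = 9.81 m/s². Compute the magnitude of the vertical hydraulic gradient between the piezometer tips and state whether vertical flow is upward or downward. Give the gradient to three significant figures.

|i_v| ≈ 0.0774; vertical flow is downward

Total head at well D: h = 682.52 m (water level in the standpipe).
Pressure head at well H: ψ = P/(ρg) = 537.5×1000 / (1000 × 9.81) = 54.79 m.
Total head at well H: h = z + ψ = 624.37 + 54.79 = 679.16 m.
Δh = h(well D) − h(well H) = 682.52 − 679.16 = 3.36 m.
Vertical separation Δz = 667.79 − 624.37 = 43.42 m.
|i_v| = |Δh| / Δz = 3.36 / 43.42 = 0.0774.
Head is higher in the shallow piezometer, so vertical flow is downward (recharge condition).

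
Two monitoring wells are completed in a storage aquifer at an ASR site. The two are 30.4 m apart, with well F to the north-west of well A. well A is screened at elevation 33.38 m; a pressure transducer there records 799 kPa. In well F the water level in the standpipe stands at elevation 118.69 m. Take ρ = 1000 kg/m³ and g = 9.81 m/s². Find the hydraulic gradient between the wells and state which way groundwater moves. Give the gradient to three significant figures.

i ≈ 0.127; groundwater flows toward the south-east

Pressure head at well A: ψ = P/(ρg) = 799×1000 / (1000 × 9.81) = 81.45 m.
Total head at well A: h = z + ψ = 33.38 + 81.45 = 114.83 m.
Total head at well F: h = 118.69 m (water level in the piezometer is the total head).
Head difference: h(well A) − h(well F) = 114.83 − 118.69 = -3.86 m.
Hydraulic gradient: i = |Δh| / L = 3.86 / 30.4 = 0.127.
Flow is from higher to lower head: from well F toward well A, i.e. toward the south-east.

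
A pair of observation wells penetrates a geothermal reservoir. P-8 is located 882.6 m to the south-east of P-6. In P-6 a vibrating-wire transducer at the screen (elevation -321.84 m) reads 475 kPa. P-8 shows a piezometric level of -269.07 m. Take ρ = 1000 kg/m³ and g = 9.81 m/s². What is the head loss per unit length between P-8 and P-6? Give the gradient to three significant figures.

i ≈ 0.00493 m/m

Pressure head at P-6: ψ = P/(ρg) = 475×1000 / (1000 × 9.81) = 48.42 m.
Total head at P-6: h = z + ψ = -321.84 + 48.42 = -273.42 m.
Total head at P-8: h = -269.07 m (water level in the piezometer is the total head).
Head difference: h(P-6) − h(P-8) = -273.42 − (-269.07) = -4.35 m.
Hydraulic gradient: i = |Δh| / L = 4.35 / 882.6 = 0.00493.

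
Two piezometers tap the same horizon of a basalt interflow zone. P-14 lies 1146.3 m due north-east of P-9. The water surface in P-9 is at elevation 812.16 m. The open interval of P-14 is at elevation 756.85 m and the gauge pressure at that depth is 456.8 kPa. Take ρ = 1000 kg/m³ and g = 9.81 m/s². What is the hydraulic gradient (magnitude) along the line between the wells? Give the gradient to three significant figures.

Total head at P-9: h = 812.16 m (water level in the piezometer is the total head).
Pressure head at P-14: ψ = P/(ρg) = 456.8×1000 / (1000 × 9.81) = 46.56 m.
Total head at P-14: h = z + ψ = 756.85 + 46.56 = 803.41 m.
Head difference: h(P-9) − h(P-14) = 812.16 − 803.41 = 8.75 m.
Hydraulic gradient: i = |Δh| / L = 8.75 / 1146.3 = 0.00763.

i ≈ 0.00763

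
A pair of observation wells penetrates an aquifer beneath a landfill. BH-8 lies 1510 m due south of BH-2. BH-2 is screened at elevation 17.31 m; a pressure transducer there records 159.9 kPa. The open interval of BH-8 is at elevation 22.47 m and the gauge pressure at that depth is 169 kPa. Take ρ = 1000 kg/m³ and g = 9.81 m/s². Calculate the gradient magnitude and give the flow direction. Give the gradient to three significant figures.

i ≈ 0.00403; groundwater flows toward the north

Pressure head at BH-2: ψ = P/(ρg) = 159.9×1000 / (1000 × 9.81) = 16.30 m.
Total head at BH-2: h = z + ψ = 17.31 + 16.30 = 33.61 m.
Pressure head at BH-8: ψ = P/(ρg) = 169×1000 / (1000 × 9.81) = 17.23 m.
Total head at BH-8: h = z + ψ = 22.47 + 17.23 = 39.70 m.
Head difference: h(BH-2) − h(BH-8) = 33.61 − 39.70 = -6.09 m.
Hydraulic gradient: i = |Δh| / L = 6.09 / 1510 = 0.00403.
Flow is from higher to lower head: from BH-8 toward BH-2, i.e. toward the north.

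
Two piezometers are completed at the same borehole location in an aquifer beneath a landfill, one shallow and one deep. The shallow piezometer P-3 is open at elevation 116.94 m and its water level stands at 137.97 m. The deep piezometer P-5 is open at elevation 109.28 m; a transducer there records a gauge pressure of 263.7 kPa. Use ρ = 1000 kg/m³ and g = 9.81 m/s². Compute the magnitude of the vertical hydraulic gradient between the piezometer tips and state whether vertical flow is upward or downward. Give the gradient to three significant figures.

Total head at P-3: h = 137.97 m (water level in the standpipe).
Pressure head at P-5: ψ = P/(ρg) = 263.7×1000 / (1000 × 9.81) = 26.88 m.
Total head at P-5: h = z + ψ = 109.28 + 26.88 = 136.16 m.
Δh = h(P-3) − h(P-5) = 137.97 − 136.16 = 1.81 m.
Vertical separation Δz = 116.94 − 109.28 = 7.66 m.
|i_v| = |Δh| / Δz = 1.81 / 7.66 = 0.236.
Head is higher in the shallow piezometer, so vertical flow is downward (recharge condition).

|i_v| ≈ 0.236; vertical flow is downward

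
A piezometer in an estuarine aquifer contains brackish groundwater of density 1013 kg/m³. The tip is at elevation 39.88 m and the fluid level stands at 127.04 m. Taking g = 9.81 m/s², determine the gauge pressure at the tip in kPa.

P ≈ 866 kPa

Pressure head ψ = h − z = 127.04 − 39.88 = 87.16 m.
P = ρgψ = 1013 × 9.81 × 87.16 = 866155 Pa ≈ 866 kPa.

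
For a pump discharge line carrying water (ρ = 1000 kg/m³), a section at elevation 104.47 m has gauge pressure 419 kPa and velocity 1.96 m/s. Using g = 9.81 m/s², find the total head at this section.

h ≈ 147.38 m

Pressure head ψ = P/(ρg) = 419×1000 / (1000 × 9.81) = 42.71 m.
Velocity head = v²/(2g) = 1.96² / (2 × 9.81) = 0.196 m.
h = z + ψ + v²/(2g) = 104.47 + 42.71 + 0.196 = 147.38 m.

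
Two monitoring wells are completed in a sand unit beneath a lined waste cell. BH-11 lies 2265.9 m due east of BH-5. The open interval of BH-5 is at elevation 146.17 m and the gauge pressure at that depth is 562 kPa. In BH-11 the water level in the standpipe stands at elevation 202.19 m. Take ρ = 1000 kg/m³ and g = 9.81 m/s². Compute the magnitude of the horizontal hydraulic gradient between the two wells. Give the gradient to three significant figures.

i ≈ 0.000560

Pressure head at BH-5: ψ = P/(ρg) = 562×1000 / (1000 × 9.81) = 57.29 m.
Total head at BH-5: h = z + ψ = 146.17 + 57.29 = 203.46 m.
Total head at BH-11: h = 202.19 m (water level in the piezometer is the total head).
Head difference: h(BH-5) − h(BH-11) = 203.46 − 202.19 = 1.27 m.
Hydraulic gradient: i = |Δh| / L = 1.27 / 2265.9 = 0.000560.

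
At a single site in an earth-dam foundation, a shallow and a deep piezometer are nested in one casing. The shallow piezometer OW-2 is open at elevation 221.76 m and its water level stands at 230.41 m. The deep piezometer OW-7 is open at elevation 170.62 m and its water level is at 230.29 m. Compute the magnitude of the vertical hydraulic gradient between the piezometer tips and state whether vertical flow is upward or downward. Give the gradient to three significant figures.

Total head at OW-2: h = 230.41 m (water level in the standpipe).
Total head at OW-7: h = 230.29 m.
Δh = h(OW-2) − h(OW-7) = 230.41 − 230.29 = 0.12 m.
Vertical separation Δz = 221.76 − 170.62 = 51.14 m.
|i_v| = |Δh| / Δz = 0.12 / 51.14 = 0.00235.
Head is higher in the shallow piezometer, so vertical flow is downward (recharge condition).

|i_v| ≈ 0.00235; vertical flow is downward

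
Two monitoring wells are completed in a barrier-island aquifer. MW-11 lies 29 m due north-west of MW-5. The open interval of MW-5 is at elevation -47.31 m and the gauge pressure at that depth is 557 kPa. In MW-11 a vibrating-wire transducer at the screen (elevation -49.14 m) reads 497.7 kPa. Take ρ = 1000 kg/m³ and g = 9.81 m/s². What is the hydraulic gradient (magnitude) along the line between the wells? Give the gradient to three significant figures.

i ≈ 0.272

Pressure head at MW-5: ψ = P/(ρg) = 557×1000 / (1000 × 9.81) = 56.78 m.
Total head at MW-5: h = z + ψ = -47.31 + 56.78 = 9.47 m.
Pressure head at MW-11: ψ = P/(ρg) = 497.7×1000 / (1000 × 9.81) = 50.73 m.
Total head at MW-11: h = z + ψ = -49.14 + 50.73 = 1.59 m.
Head difference: h(MW-5) − h(MW-11) = 9.47 − 1.59 = 7.88 m.
Hydraulic gradient: i = |Δh| / L = 7.88 / 29 = 0.272.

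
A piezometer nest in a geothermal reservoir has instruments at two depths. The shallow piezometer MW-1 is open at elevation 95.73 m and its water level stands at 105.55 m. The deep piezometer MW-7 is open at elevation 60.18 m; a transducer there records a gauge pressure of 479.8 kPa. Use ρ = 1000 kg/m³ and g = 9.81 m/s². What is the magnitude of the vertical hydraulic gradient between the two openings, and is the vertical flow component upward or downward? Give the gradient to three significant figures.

Total head at MW-1: h = 105.55 m (water level in the standpipe).
Pressure head at MW-7: ψ = P/(ρg) = 479.8×1000 / (1000 × 9.81) = 48.91 m.
Total head at MW-7: h = z + ψ = 60.18 + 48.91 = 109.09 m.
Δh = h(MW-1) − h(MW-7) = 105.55 − 109.09 = -3.54 m.
Vertical separation Δz = 95.73 − 60.18 = 35.55 m.
|i_v| = |Δh| / Δz = 3.54 / 35.55 = 0.0996.
Head is higher in the deep piezometer, so vertical flow is upward (discharge condition).

|i_v| ≈ 0.0996; vertical flow is upward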